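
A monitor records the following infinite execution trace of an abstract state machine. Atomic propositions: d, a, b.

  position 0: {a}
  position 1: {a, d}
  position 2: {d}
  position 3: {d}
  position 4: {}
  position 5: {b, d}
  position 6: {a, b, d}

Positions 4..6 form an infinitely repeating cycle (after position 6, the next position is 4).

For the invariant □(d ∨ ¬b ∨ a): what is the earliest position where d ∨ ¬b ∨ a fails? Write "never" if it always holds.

never

d ∨ ¬b ∨ a holds at every position 0..6, and those are all the positions the trace ever visits, so the invariant □(d ∨ ¬b ∨ a) is never violated.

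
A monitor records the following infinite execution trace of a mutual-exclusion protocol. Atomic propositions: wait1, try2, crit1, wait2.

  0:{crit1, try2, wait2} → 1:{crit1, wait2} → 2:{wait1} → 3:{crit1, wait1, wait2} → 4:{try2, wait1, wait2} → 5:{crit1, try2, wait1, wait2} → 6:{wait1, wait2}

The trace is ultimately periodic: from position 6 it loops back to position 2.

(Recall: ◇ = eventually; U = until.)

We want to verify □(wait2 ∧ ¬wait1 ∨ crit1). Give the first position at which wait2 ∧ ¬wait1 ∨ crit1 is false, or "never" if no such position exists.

2

Check wait2 ∧ ¬wait1 ∨ crit1 at each position in order: 0 ✓, 1 ✓.
At position 2 the labels are {wait1}, so wait2 ∧ ¬wait1 ∨ crit1 is false there. This is the first violation.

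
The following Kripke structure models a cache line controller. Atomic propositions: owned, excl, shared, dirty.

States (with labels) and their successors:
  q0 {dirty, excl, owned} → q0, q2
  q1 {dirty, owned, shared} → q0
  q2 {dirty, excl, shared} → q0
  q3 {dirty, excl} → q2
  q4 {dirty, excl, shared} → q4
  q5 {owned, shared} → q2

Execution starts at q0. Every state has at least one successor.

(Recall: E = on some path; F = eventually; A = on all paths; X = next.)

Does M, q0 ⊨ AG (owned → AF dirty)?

States satisfying owned → AF dirty: {q0, q1, q2, q3, q4, q5}.
States satisfying AG (owned → AF dirty): {q0, q1, q2, q3, q4, q5}.
Every state reachable from q0 satisfies owned → AF dirty.
q0 ∈ Sat(AG (owned → AF dirty)).

Holds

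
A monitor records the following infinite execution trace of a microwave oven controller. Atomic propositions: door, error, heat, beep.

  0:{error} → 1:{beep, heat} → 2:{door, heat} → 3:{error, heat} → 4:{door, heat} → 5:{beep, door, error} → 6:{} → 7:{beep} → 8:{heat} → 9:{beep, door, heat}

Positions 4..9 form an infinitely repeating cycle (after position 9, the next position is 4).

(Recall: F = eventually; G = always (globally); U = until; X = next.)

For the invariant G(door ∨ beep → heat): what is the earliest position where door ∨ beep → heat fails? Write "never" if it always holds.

Check door ∨ beep → heat at each position in order: 0 ✓, 1 ✓, 2 ✓, 3 ✓, 4 ✓.
At position 5 the labels are {beep, door, error}, so door ∨ beep → heat is false there. This is the first violation.

5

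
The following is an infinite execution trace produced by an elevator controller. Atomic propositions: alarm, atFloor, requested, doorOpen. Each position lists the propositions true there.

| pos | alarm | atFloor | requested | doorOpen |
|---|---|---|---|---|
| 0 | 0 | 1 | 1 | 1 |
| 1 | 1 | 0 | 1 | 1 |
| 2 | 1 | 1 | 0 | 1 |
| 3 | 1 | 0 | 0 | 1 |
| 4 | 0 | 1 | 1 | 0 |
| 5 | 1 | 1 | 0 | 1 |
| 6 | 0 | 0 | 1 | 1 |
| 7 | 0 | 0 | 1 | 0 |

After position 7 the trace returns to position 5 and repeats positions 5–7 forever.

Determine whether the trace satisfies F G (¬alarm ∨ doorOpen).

Holds

G (¬alarm ∨ doorOpen) holds at position 0, which is reachable from 0, so F G (¬alarm ∨ doorOpen) holds.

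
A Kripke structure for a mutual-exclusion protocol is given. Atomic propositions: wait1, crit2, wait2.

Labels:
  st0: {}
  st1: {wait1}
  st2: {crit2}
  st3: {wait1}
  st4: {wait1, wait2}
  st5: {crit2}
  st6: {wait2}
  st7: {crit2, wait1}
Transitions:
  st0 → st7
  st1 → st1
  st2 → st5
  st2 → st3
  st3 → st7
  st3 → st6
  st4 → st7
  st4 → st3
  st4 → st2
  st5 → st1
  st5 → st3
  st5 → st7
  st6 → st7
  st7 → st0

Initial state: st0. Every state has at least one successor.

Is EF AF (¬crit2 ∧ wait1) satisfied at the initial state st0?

Does not hold

States satisfying AF (¬crit2 ∧ wait1): {st1, st3, st4}.
States satisfying EF AF (¬crit2 ∧ wait1): {st1, st2, st3, st4, st5}.
No suitable path/successor from st0 witnesses the formula.
st0 ∉ Sat(EF AF (¬crit2 ∧ wait1)).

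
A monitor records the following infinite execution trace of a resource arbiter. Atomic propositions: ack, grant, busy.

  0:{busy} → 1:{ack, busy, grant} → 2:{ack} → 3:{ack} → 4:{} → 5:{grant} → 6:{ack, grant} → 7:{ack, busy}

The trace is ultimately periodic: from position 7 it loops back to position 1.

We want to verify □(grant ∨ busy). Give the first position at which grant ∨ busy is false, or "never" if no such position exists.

2

Check grant ∨ busy at each position in order: 0 ✓, 1 ✓.
At position 2 the labels are {ack}, so grant ∨ busy is false there. This is the first violation.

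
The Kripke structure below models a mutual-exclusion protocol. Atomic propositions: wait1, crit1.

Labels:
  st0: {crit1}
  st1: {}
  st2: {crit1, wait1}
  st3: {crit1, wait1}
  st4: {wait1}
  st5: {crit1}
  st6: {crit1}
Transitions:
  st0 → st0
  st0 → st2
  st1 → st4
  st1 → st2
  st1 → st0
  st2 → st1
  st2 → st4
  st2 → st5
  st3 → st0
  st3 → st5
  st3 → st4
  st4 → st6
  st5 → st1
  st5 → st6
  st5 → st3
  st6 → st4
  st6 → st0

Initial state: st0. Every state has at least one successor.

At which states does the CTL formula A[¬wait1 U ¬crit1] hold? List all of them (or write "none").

{st1, st4}

States satisfying ¬wait1: {st0, st1, st5, st6}.
States satisfying ¬crit1: {st1, st4}.
States satisfying A[¬wait1 U ¬crit1]: {st1, st4}.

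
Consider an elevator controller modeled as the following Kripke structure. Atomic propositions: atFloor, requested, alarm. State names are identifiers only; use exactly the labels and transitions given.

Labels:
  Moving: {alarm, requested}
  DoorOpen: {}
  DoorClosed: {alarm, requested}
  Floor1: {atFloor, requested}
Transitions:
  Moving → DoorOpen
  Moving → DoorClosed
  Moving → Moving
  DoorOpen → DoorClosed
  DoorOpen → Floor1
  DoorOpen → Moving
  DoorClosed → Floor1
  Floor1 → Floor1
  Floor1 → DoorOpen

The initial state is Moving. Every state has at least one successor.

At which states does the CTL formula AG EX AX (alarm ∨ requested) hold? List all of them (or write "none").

States satisfying EX AX (alarm ∨ requested): {Moving, DoorOpen, Floor1}.
States satisfying AG EX AX (alarm ∨ requested): ∅.

none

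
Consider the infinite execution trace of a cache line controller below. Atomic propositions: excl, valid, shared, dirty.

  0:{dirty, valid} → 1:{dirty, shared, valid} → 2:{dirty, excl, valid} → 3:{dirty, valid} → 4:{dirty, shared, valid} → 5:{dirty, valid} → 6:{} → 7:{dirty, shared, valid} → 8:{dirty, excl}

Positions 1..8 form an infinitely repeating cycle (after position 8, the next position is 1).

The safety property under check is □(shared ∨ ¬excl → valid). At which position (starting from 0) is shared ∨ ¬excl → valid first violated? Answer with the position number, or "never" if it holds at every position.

6

Check shared ∨ ¬excl → valid at each position in order: 0 ✓, 1 ✓, 2 ✓, 3 ✓, 4 ✓, 5 ✓.
At position 6 the labels are {}, so shared ∨ ¬excl → valid is false there. This is the first violation.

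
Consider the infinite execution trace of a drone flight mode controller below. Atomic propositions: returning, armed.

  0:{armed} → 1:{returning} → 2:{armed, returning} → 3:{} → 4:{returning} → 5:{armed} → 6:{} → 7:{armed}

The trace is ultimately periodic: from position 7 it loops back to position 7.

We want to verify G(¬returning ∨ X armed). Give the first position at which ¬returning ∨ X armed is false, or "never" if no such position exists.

Check ¬returning ∨ X armed at each position in order: 0 ✓, 1 ✓.
At position 2 the labels are {armed, returning} and the next position 3 has {}, so ¬returning ∨ X armed is false there. This is the first violation.

2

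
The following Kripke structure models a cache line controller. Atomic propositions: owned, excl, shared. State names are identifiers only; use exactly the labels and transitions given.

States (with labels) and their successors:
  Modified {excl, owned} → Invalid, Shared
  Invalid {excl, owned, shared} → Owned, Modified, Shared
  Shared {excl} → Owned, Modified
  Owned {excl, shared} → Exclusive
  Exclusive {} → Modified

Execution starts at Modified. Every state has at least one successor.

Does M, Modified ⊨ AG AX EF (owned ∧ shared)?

Yes

States satisfying AX EF (owned ∧ shared): {Modified, Invalid, Shared, Owned, Exclusive}.
States satisfying AG AX EF (owned ∧ shared): {Modified, Invalid, Shared, Owned, Exclusive}.
Every state reachable from Modified satisfies AX EF (owned ∧ shared).
Modified ∈ Sat(AG AX EF (owned ∧ shared)).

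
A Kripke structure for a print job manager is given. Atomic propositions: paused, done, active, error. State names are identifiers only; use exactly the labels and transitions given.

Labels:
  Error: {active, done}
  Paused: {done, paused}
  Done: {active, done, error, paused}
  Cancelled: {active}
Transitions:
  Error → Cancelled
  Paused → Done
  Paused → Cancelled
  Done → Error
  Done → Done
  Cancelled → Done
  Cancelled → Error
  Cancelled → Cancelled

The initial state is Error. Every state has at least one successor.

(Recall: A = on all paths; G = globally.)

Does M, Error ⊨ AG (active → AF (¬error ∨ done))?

Holds

States satisfying active → AF (¬error ∨ done): {Error, Paused, Done, Cancelled}.
States satisfying AG (active → AF (¬error ∨ done)): {Error, Paused, Done, Cancelled}.
Every state reachable from Error satisfies active → AF (¬error ∨ done).
Error ∈ Sat(AG (active → AF (¬error ∨ done))).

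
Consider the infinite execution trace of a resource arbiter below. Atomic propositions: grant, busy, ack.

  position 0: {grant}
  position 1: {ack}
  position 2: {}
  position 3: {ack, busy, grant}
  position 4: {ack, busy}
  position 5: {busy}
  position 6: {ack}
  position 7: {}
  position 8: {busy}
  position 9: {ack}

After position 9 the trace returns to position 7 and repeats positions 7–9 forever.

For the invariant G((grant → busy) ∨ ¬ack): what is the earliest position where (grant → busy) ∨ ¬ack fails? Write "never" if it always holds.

never

(grant → busy) ∨ ¬ack holds at every position 0..9, and those are all the positions the trace ever visits, so the invariant G((grant → busy) ∨ ¬ack) is never violated.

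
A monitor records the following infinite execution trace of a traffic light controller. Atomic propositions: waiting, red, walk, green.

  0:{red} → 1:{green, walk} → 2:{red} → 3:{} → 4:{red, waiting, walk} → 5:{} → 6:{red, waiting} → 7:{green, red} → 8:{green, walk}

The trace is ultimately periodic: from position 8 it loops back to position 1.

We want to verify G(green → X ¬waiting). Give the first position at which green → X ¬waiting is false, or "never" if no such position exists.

never

green → X ¬waiting holds at every position 0..8, and those are all the positions the trace ever visits, so the invariant G(green → X ¬waiting) is never violated.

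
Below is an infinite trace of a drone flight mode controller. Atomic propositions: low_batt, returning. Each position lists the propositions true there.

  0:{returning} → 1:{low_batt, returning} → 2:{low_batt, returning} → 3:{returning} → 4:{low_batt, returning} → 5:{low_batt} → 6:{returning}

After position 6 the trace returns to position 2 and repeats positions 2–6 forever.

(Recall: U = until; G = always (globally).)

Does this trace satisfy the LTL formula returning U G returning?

Walking from position 0: at position 5, G returning has not yet held and returning fails, so returning U G returning is false.

No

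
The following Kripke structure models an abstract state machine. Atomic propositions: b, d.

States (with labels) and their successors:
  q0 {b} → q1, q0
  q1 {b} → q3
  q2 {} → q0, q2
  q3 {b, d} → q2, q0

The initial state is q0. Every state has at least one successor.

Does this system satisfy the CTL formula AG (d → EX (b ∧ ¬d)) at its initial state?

States satisfying d → EX (b ∧ ¬d): {q0, q1, q2, q3}.
States satisfying AG (d → EX (b ∧ ¬d)): {q0, q1, q2, q3}.
Every state reachable from q0 satisfies d → EX (b ∧ ¬d).
q0 ∈ Sat(AG (d → EX (b ∧ ¬d))).

Satisfied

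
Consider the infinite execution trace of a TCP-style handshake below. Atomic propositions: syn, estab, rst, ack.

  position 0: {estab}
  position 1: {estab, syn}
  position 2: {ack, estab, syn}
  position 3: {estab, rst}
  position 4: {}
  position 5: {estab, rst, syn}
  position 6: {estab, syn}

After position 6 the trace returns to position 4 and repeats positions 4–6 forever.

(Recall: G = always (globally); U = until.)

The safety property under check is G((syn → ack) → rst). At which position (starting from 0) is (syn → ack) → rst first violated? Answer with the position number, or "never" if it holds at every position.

At position 0 the labels are {estab}, so (syn → ack) → rst is false there. This is the first violation.

0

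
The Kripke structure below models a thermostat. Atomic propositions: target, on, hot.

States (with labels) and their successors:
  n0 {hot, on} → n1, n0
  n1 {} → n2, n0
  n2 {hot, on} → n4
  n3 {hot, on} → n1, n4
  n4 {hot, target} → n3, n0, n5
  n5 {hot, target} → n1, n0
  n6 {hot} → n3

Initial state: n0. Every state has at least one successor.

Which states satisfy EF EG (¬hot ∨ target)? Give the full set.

none

States satisfying EG (¬hot ∨ target): ∅.
States satisfying EF EG (¬hot ∨ target): ∅.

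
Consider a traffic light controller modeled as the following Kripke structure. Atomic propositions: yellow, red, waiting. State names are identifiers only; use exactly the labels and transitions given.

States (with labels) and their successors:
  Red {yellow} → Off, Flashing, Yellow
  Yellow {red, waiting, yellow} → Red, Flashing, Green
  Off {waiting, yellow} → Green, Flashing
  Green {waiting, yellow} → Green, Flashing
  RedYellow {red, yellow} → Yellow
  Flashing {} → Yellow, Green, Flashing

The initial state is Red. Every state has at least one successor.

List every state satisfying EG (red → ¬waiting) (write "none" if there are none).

{Red, Off, Green, Flashing}

States satisfying red → ¬waiting: {Red, Off, Green, RedYellow, Flashing}.
States satisfying EG (red → ¬waiting): {Red, Off, Green, Flashing}.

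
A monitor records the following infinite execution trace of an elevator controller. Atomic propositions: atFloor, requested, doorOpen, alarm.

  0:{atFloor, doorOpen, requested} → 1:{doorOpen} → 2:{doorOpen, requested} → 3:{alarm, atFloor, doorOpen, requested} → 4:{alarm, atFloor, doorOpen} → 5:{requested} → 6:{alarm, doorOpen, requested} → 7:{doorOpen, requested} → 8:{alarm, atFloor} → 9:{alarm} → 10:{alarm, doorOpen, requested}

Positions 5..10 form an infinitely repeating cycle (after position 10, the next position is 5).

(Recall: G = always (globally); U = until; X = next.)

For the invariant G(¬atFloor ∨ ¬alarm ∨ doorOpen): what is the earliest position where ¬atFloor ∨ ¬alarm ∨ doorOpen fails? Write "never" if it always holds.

Check ¬atFloor ∨ ¬alarm ∨ doorOpen at each position in order: 0 ✓, 1 ✓, 2 ✓, 3 ✓, 4 ✓, 5 ✓, 6 ✓, 7 ✓.
At position 8 the labels are {alarm, atFloor}, so ¬atFloor ∨ ¬alarm ∨ doorOpen is false there. This is the first violation.

8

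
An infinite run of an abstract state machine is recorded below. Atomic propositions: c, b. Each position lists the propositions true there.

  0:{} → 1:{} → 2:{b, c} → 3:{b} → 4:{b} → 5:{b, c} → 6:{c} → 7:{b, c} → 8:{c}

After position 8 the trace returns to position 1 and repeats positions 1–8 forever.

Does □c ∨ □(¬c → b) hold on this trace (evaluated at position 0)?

Violated

c must hold at every position from 0 onward. It fails at position 0, so □c is false.
¬c → b must hold at every position from 0 onward. It fails at position 0, so □(¬c → b) is false.
Positions where ¬c holds: 0, 1, 3, 4.
Check b at each: 0→fails, 1→fails, 3→ok, 4→ok.
At position 0: □c is false; □(¬c → b) is false; so □c ∨ □(¬c → b) is false.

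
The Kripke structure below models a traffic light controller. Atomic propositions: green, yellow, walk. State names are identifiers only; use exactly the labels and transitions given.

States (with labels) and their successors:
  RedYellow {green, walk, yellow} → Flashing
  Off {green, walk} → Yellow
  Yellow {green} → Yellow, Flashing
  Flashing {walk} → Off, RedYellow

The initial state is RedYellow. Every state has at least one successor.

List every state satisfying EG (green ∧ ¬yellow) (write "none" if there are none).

{Off, Yellow}

States satisfying green ∧ ¬yellow: {Off, Yellow}.
States satisfying EG (green ∧ ¬yellow): {Off, Yellow}.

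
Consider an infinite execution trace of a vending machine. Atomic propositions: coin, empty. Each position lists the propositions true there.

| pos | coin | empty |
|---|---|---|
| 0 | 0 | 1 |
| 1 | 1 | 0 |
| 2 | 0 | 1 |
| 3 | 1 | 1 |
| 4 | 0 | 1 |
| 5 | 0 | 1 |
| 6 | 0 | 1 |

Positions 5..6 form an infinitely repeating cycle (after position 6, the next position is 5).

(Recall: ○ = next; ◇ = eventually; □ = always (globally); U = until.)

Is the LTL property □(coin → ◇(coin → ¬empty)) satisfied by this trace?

Holds

coin → ◇(coin → ¬empty) holds at every position 0..6, and those are all positions ever visited, so □(coin → ◇(coin → ¬empty)) holds.
Positions where coin holds: 1, 3.
Check ◇(coin → ¬empty) at each: 1→ok, 3→ok.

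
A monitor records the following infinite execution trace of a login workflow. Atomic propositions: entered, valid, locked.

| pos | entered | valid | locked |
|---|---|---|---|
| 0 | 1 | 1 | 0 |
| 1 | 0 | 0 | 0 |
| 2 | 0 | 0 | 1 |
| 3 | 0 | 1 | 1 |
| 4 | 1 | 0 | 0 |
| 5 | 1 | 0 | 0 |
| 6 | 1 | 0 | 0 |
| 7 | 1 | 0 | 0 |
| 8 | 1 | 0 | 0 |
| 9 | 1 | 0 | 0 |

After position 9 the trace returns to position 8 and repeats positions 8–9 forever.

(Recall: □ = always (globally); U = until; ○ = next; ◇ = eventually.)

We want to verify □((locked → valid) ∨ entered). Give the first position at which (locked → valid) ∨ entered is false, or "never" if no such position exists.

2

Check (locked → valid) ∨ entered at each position in order: 0 ✓, 1 ✓.
At position 2 the labels are {locked}, so (locked → valid) ∨ entered is false there. This is the first violation.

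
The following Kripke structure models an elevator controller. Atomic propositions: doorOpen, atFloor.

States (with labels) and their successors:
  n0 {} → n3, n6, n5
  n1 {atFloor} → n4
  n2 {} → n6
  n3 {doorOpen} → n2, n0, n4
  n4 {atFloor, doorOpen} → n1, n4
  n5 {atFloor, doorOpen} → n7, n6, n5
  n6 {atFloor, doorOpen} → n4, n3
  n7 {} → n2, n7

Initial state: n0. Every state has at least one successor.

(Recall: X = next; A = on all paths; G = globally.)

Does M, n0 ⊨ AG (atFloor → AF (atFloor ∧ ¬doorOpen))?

States satisfying atFloor → AF (atFloor ∧ ¬doorOpen): {n0, n1, n2, n3, n7}.
States satisfying AG (atFloor → AF (atFloor ∧ ¬doorOpen)): ∅.
n4 is reachable from n0 and violates atFloor → AF (atFloor ∧ ¬doorOpen), so AG fails at n0.
n0 ∉ Sat(AG (atFloor → AF (atFloor ∧ ¬doorOpen))).

Does not hold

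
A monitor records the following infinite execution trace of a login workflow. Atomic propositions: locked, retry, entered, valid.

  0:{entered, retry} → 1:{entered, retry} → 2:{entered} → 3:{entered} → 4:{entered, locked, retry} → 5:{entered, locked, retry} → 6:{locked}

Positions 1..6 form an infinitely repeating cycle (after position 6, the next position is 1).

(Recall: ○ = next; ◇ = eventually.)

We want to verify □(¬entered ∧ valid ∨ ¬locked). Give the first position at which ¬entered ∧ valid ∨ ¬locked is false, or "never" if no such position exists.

Check ¬entered ∧ valid ∨ ¬locked at each position in order: 0 ✓, 1 ✓, 2 ✓, 3 ✓.
At position 4 the labels are {entered, locked, retry}, so ¬entered ∧ valid ∨ ¬locked is false there. This is the first violation.

4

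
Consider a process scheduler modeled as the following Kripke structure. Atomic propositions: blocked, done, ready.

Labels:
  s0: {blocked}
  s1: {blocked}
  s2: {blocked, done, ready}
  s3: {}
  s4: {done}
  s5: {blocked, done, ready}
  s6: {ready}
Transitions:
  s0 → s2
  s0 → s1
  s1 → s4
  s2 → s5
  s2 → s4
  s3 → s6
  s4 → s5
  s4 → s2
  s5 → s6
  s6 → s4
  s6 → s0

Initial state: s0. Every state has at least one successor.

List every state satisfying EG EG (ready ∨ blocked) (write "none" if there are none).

States satisfying EG (ready ∨ blocked): {s0, s2, s5, s6}.
States satisfying EG EG (ready ∨ blocked): {s0, s2, s5, s6}.

{s0, s2, s5, s6}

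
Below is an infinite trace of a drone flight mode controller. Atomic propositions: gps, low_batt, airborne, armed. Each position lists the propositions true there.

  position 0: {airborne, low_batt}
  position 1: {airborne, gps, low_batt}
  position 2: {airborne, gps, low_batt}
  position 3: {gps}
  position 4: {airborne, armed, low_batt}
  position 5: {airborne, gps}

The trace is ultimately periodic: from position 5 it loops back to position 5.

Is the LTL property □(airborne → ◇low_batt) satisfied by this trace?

Violated

airborne → ◇low_batt must hold at every position from 0 onward. It fails at position 5, so □(airborne → ◇low_batt) is false.
Positions where airborne holds: 0, 1, 2, 4, 5.
Check ◇low_batt at each: 0→ok, 1→ok, 2→ok, 4→ok, 5→fails.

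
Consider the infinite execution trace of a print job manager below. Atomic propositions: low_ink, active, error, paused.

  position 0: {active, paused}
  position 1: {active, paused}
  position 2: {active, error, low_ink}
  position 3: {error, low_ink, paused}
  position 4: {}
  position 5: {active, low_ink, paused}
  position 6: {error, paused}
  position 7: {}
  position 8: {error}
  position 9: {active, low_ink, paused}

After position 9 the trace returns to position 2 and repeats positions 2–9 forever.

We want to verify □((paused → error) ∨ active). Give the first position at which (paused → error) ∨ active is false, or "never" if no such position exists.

(paused → error) ∨ active holds at every position 0..9, and those are all the positions the trace ever visits, so the invariant □((paused → error) ∨ active) is never violated.

never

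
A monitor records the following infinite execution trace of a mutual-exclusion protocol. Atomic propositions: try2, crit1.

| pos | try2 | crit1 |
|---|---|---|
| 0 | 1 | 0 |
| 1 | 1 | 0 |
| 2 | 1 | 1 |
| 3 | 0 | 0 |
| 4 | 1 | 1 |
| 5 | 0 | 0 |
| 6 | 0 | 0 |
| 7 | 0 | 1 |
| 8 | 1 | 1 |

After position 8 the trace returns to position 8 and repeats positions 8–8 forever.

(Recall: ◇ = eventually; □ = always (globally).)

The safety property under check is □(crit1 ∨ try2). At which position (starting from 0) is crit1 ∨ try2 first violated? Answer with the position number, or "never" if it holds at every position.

3

Check crit1 ∨ try2 at each position in order: 0 ✓, 1 ✓, 2 ✓.
At position 3 the labels are {}, so crit1 ∨ try2 is false there. This is the first violation.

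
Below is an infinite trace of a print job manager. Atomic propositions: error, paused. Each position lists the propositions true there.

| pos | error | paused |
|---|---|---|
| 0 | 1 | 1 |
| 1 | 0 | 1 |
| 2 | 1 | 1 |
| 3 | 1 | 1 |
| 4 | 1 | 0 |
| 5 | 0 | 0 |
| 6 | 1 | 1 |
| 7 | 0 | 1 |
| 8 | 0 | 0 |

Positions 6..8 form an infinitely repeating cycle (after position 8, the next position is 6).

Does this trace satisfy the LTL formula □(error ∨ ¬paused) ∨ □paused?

error ∨ ¬paused must hold at every position from 0 onward. It fails at position 1, so □(error ∨ ¬paused) is false.
paused must hold at every position from 0 onward. It fails at position 4, so □paused is false.
At position 0: □(error ∨ ¬paused) is false; □paused is false; so □(error ∨ ¬paused) ∨ □paused is false.

No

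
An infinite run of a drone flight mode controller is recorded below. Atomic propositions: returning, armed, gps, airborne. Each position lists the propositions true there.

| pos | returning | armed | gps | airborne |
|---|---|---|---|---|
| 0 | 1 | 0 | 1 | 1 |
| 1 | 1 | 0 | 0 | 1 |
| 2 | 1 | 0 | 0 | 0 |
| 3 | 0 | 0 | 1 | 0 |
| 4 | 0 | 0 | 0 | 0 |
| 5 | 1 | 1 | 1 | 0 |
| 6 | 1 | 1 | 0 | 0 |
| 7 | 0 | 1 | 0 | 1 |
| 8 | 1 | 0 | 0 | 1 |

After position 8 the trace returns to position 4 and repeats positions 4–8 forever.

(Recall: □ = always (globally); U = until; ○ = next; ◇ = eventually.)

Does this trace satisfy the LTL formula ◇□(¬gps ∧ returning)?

No

□(¬gps ∧ returning) is false at every position 0..8, so it never becomes true and ◇□(¬gps ∧ returning) fails.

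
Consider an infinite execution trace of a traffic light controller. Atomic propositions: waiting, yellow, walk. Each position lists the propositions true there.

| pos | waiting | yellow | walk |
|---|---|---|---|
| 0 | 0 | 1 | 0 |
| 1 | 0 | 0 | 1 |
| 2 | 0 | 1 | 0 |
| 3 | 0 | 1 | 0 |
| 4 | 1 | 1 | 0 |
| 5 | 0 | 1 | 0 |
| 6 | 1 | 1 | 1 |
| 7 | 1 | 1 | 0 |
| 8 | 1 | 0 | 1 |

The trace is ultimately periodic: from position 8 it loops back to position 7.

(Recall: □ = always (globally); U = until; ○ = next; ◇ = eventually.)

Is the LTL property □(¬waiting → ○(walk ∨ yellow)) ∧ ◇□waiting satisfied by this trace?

Holds

¬waiting → ○(walk ∨ yellow) holds at every position 0..8, and those are all positions ever visited, so □(¬waiting → ○(walk ∨ yellow)) holds.
Positions where ¬waiting holds: 0, 1, 2, 3, 5.
Check ○(walk ∨ yellow) at each: 0→ok, 1→ok, 2→ok, 3→ok, 5→ok.
□waiting holds at position 6, which is reachable from 0, so ◇□waiting holds.
At position 0: □(¬waiting → ○(walk ∨ yellow)) is true; ◇□waiting is true; so □(¬waiting → ○(walk ∨ yellow)) ∧ ◇□waiting is true.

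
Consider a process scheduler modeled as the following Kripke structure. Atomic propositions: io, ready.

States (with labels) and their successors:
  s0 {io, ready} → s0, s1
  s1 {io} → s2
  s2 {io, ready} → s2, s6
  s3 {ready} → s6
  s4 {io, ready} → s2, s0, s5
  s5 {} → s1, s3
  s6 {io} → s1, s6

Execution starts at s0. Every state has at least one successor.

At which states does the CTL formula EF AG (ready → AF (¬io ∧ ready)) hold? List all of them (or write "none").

States satisfying AG (ready → AF (¬io ∧ ready)): ∅.
States satisfying EF AG (ready → AF (¬io ∧ ready)): ∅.

none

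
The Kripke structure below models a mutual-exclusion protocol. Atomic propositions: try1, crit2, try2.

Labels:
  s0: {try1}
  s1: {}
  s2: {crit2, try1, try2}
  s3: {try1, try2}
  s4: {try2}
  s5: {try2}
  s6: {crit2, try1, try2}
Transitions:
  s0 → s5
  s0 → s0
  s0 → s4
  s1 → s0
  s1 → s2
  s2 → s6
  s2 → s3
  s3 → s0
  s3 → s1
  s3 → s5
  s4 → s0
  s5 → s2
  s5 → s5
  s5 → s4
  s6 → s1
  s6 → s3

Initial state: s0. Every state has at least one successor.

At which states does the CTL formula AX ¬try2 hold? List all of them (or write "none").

States satisfying ¬try2: {s0, s1}.
States satisfying AX ¬try2: {s4}.

{s4}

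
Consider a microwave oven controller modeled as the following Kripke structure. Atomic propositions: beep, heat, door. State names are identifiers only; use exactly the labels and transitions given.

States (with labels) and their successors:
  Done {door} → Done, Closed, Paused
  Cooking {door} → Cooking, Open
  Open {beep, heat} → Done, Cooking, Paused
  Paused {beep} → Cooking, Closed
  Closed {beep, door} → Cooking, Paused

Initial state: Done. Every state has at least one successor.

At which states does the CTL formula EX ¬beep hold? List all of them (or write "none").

States satisfying ¬beep: {Done, Cooking}.
States satisfying EX ¬beep: {Done, Cooking, Open, Paused, Closed}.

{Done, Cooking, Open, Paused, Closed}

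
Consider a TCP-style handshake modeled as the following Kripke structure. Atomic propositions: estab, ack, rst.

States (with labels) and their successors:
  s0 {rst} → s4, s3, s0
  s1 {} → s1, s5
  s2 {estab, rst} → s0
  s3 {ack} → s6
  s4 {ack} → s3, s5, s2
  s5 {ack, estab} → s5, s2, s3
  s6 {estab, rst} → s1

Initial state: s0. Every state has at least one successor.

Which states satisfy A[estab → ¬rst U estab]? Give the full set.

States satisfying estab → ¬rst: {s0, s1, s3, s4, s5}.
States satisfying estab: {s2, s5, s6}.
States satisfying A[estab → ¬rst U estab]: {s2, s3, s4, s5, s6}.

{s2, s3, s4, s5, s6}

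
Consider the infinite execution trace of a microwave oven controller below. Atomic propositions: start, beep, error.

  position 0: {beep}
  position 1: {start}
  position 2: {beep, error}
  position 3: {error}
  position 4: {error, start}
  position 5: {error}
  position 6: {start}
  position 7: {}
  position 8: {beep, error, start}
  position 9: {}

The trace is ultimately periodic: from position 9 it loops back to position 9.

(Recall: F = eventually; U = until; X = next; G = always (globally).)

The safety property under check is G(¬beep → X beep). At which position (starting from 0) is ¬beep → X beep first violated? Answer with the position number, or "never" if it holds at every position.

3

Check ¬beep → X beep at each position in order: 0 ✓, 1 ✓, 2 ✓.
At position 3 the labels are {error} and the next position 4 has {error, start}, so ¬beep → X beep is false there. This is the first violation.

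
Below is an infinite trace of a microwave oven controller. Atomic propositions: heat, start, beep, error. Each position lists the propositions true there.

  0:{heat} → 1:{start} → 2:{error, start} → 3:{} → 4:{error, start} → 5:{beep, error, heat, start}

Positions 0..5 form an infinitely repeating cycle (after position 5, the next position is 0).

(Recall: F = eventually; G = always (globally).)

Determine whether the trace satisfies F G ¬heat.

No

G ¬heat is false at every position 0..5, so it never becomes true and F G ¬heat fails.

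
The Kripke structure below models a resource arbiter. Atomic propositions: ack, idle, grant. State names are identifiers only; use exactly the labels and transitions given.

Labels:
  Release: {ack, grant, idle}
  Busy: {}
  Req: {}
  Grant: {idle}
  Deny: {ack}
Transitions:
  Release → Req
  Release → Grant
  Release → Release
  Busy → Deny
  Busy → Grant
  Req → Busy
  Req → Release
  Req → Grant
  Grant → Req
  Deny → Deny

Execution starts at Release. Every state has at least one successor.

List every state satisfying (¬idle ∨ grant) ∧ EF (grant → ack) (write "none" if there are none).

{Release, Busy, Req, Deny}

States satisfying ¬idle: {Busy, Req, Deny}.
States satisfying ¬idle ∨ grant: {Release, Busy, Req, Deny}.
States satisfying grant → ack: {Release, Busy, Req, Grant, Deny}.
States satisfying EF (grant → ack): {Release, Busy, Req, Grant, Deny}.
States satisfying (¬idle ∨ grant) ∧ EF (grant → ack): {Release, Busy, Req, Deny}.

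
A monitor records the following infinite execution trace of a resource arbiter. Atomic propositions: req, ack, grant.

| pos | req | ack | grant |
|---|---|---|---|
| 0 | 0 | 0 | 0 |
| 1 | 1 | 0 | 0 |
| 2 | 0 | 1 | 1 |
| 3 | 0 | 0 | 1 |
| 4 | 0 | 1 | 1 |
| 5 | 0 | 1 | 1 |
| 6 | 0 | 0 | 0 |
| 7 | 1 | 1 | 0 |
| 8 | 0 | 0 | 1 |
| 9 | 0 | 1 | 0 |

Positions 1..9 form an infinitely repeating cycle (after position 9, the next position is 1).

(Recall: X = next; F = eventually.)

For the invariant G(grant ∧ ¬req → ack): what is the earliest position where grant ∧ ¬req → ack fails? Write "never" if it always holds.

3

Check grant ∧ ¬req → ack at each position in order: 0 ✓, 1 ✓, 2 ✓.
At position 3 the labels are {grant}, so grant ∧ ¬req → ack is false there. This is the first violation.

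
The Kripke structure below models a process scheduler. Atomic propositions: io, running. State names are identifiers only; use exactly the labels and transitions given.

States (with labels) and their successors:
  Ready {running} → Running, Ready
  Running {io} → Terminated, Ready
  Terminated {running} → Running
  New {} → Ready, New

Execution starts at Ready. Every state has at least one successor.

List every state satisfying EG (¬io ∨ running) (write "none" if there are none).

States satisfying ¬io ∨ running: {Ready, Terminated, New}.
States satisfying EG (¬io ∨ running): {Ready, New}.

{Ready, New}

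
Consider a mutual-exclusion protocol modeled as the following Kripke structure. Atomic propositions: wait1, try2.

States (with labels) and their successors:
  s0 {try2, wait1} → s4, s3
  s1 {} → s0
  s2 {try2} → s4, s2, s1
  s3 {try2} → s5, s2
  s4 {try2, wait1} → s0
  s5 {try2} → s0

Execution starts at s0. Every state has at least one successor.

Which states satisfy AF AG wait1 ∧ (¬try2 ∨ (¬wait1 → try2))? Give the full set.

States satisfying AG wait1: ∅.
States satisfying AF AG wait1: ∅.
States satisfying ¬try2: {s1}.
States satisfying ¬wait1: {s1, s2, s3, s5}.
States satisfying ¬wait1 → try2: {s0, s2, s3, s4, s5}.
States satisfying ¬try2 ∨ (¬wait1 → try2): {s0, s1, s2, s3, s4, s5}.
States satisfying AF AG wait1 ∧ (¬try2 ∨ (¬wait1 → try2)): ∅.

none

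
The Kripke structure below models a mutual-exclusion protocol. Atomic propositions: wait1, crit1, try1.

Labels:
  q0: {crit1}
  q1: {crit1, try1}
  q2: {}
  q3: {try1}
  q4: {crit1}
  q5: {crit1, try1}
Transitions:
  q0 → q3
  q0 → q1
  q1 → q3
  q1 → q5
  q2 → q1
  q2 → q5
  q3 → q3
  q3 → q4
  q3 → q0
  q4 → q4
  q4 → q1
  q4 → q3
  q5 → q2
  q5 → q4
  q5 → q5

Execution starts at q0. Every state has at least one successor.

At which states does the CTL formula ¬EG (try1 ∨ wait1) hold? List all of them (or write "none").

States satisfying try1 ∨ wait1: {q1, q3, q5}.
States satisfying EG (try1 ∨ wait1): {q1, q3, q5}.
States satisfying ¬EG (try1 ∨ wait1): {q0, q2, q4}.

{q0, q2, q4}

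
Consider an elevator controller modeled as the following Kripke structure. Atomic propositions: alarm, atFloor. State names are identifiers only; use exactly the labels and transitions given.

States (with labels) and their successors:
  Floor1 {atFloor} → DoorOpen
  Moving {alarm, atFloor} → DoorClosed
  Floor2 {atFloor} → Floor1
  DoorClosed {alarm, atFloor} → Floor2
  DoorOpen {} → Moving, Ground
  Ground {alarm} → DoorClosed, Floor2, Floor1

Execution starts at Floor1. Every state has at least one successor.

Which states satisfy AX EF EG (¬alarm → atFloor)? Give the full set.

none

States satisfying EF EG (¬alarm → atFloor): ∅.
States satisfying AX EF EG (¬alarm → atFloor): ∅.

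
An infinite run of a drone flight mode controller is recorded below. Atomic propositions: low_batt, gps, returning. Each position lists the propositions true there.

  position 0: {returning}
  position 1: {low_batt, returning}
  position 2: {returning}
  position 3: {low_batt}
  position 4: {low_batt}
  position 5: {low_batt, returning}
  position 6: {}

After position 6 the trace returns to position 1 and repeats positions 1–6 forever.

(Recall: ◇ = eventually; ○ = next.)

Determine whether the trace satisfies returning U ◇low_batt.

Holds

Walking from position 0: ◇low_batt first holds at position 0, and returning holds at every earlier position along the way, so returning U ◇low_batt holds.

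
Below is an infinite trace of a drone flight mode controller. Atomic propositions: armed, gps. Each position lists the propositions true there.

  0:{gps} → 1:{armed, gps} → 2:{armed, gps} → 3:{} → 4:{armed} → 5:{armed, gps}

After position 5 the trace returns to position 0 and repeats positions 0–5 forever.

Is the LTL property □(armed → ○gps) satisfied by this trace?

armed → ○gps must hold at every position from 0 onward. It fails at position 2, so □(armed → ○gps) is false.
Positions where armed holds: 1, 2, 4, 5.
Check ○gps at each: 1→ok, 2→fails, 4→ok, 5→ok.

Does not hold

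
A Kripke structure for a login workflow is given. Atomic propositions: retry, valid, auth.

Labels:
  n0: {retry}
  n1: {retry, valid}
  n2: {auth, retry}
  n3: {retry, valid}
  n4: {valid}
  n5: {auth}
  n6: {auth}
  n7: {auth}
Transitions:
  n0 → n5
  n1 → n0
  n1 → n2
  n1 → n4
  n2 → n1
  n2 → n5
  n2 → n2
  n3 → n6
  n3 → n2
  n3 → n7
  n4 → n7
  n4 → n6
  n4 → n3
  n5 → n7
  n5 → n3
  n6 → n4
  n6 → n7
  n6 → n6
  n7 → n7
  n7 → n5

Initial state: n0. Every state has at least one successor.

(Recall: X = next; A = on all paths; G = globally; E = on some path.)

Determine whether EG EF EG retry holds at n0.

Yes

States satisfying EF EG retry: {n0, n1, n2, n3, n4, n5, n6, n7}.
States satisfying EG EF EG retry: {n0, n1, n2, n3, n4, n5, n6, n7}.
n0 ∈ Sat(EG EF EG retry).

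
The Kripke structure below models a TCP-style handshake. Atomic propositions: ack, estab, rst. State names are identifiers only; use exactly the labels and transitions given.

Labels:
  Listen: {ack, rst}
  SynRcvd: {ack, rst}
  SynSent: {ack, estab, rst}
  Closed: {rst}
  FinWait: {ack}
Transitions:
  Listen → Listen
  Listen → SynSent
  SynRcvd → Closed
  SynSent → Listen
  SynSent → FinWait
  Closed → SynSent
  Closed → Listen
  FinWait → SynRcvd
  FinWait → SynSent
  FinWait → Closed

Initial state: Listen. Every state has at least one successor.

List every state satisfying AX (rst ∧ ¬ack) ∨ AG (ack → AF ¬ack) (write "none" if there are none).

{SynRcvd}

States satisfying rst ∧ ¬ack: {Closed}.
States satisfying AX (rst ∧ ¬ack): {SynRcvd}.
States satisfying ack → AF ¬ack: {SynRcvd, Closed}.
States satisfying AG (ack → AF ¬ack): ∅.
States satisfying AX (rst ∧ ¬ack) ∨ AG (ack → AF ¬ack): {SynRcvd}.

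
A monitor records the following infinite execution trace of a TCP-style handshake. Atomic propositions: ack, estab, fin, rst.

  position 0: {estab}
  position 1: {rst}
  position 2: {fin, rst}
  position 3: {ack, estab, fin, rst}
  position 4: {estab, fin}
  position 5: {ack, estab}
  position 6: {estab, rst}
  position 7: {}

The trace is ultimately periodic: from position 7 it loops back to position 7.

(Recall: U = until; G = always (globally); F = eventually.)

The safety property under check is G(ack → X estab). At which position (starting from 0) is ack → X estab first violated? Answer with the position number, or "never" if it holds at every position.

ack → X estab holds at every position 0..7, and those are all the positions the trace ever visits, so the invariant G(ack → X estab) is never violated.

never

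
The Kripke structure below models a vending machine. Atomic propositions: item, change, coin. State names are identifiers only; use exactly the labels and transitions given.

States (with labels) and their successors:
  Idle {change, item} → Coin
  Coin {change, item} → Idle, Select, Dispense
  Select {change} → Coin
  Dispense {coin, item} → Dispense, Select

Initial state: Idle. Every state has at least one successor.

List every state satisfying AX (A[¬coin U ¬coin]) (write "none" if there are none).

States satisfying A[¬coin U ¬coin]: {Idle, Coin, Select}.
States satisfying AX (A[¬coin U ¬coin]): {Idle, Select}.

{Idle, Select}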